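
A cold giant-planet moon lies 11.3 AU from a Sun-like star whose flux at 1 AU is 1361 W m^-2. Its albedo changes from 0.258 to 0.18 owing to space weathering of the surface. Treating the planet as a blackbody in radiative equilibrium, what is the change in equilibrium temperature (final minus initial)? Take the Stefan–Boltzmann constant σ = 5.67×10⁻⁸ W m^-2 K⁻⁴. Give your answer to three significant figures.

Flux at the orbit: S = 1361/(11.3)² = 10.66 W m^-2.
With α = 0.258, T₁ = 76.84 K.
After:  T₂ = [10.66·0.82/(4σ)]^(1/4) = 78.79 K.
Change: 78.79 − 76.84 = 1.944 K.

1.94 kelvin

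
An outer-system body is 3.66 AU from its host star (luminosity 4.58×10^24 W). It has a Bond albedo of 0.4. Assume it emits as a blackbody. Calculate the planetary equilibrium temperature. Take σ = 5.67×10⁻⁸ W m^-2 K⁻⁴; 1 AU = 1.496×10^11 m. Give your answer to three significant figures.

d = 3.66 × 1.496×10^11 m = 5.475×10^11 m.
Flux at the orbit: S = L/(4πd²) = 4.58×10^24/(4π·(5.48×10^11)²) = 1.216 W m^-2.
Absorbed flux (global mean): S(1−α)/4 = 1.216·0.6/4 = 0.1824 W m^-2.
In equilibrium σT⁴ equals this, so T = 42.35 K.

42.3 kelvin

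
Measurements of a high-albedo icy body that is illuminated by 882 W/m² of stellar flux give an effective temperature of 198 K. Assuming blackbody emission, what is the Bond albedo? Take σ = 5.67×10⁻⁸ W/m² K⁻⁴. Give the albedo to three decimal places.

From σT⁴ = S(1−α)/4 we invert for α: 1−α = 4σT⁴/S.
σT⁴ = 87.15 W/m², so 4σT⁴ = 348.6 W/m².
1−α = 348.6/882.0 = 0.3952, so α = 0.6048.

0.605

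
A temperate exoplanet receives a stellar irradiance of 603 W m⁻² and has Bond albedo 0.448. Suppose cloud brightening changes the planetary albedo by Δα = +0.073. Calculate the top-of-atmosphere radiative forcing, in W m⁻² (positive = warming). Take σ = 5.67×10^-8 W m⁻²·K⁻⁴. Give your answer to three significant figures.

-11.0 W m⁻²

TOA radiative forcing: ΔF = −S·Δα/4 = −603.0·(+0.073)/4 = -11.00 W m⁻².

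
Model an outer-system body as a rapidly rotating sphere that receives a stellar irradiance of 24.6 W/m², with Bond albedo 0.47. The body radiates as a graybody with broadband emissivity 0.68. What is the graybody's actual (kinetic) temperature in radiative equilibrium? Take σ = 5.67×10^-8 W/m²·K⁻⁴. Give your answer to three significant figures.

95.9 K

The planet absorbs (1−α)S over its disc πR² and re-emits over 4πR², so the mean absorbed flux is (1−0.47)·24.60/4 = 3.260 W/m².
Radiative balance εσT⁴ = 3.260 gives T = [3.260/(0.68·σ)]^(1/4) = 95.89 K.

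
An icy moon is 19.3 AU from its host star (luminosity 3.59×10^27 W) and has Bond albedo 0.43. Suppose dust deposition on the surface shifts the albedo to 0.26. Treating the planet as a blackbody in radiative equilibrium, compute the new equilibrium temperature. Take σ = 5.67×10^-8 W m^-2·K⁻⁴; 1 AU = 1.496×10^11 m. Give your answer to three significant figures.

103 K

Orbital distance: d = 19.3 AU = 2.887×10^12 m.
Spreading L over a sphere of radius d: S = 3.59×10^27/(4π·2.89×10^12²) = 34.27 W m^-2.
With the new albedo, S(1−α₂)/4 = 6.340 W m^-2, so T₂ = 102.8 K.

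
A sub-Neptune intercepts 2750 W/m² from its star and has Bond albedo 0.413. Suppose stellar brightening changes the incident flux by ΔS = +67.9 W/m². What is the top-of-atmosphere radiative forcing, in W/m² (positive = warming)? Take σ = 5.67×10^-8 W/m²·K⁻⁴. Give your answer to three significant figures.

9.96 W/m²

ΔF = Δ[S(1−α)]/4 = (1−0.413)·+67.9/4 = 9.964 W/m².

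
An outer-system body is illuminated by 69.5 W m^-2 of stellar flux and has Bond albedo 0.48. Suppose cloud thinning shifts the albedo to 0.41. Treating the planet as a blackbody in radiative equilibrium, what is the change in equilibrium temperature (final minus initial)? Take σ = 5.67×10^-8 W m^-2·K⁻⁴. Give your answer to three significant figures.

3.60 K

Initial: T₁ = [S(1−0.48)/(4σ)]^(1/4) = 112.4 K.
With α = 0.41, T₂ = 116.0 K.
ΔT = T₂ − T₁ = 3.604 K.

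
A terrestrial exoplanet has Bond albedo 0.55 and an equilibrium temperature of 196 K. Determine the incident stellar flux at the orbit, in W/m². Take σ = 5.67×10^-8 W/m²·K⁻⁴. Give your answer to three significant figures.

744 W/m²

From S(1−α)/4 = σT⁴: S = 4σT⁴/(1−α).
The emitted flux is σT⁴ = 83.68 W/m².
So S = 4×83.68/(1−0.55) = 743.8 W/m².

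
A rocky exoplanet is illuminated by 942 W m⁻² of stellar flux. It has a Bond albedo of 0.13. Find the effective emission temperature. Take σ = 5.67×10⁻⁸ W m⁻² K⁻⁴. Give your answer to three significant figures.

245 K

Averaging over the sphere, the absorbed flux is S(1−α)/4 = 204.9 W m⁻².
Set σT⁴ = 204.9 → T = (204.9/σ)^(1/4) = 245.2 K.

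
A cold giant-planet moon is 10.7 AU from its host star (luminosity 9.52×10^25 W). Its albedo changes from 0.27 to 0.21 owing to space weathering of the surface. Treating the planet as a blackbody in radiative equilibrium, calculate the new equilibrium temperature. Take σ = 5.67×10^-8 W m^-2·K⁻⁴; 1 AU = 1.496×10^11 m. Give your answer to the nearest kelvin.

Orbital distance: d = 10.7 AU = 1.601×10^12 m.
S = L/(4πd²) = 2.957 W m^-2.
With the new albedo, S(1−α₂)/4 = 0.5839 W m^-2, so T₂ = 56.65 K.

57 kelvin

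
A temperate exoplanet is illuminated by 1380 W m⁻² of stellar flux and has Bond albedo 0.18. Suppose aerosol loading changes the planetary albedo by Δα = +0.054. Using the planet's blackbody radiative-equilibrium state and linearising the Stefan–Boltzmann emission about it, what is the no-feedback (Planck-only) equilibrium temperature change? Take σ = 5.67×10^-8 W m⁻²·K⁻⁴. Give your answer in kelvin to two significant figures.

-4.4 K

The baseline emission temperature is T_e = 265.8 K.
The change in absorbed flux is Δ[S(1−α)/4] = −SΔα/4 = -18.63 W m⁻².
The Planck feedback parameter is 4σT_e³ = 4.258 W m⁻²/K.
ΔT₀ = ΔF/λ_P = -18.63/4.258 = -4.38 K.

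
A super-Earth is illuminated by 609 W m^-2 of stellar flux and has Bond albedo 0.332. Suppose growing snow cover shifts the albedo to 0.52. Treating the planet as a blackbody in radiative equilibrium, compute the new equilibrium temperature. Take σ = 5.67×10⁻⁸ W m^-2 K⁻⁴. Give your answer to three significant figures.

189 kelvin

New equilibrium: T₂ = [(1−0.52)·609.0/(4σ)]^(1/4) = 189.5 K.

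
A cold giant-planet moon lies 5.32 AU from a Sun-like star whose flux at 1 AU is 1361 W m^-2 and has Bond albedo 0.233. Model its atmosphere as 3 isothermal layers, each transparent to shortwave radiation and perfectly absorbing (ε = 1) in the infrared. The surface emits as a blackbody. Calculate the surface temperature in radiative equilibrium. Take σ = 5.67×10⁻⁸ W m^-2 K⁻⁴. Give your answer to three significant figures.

Flux at the orbit: S = 1361/(5.32)² = 48.09 W m^-2.
Top-of-atmosphere balance: σT_e⁴ = S(1−α)/4 = 9.221 W m^-2 → T_e = 112.9 K.
Layer-by-layer balance gives σT_s⁴ = (N+1)σT_e⁴, so T_s = 4^¼·112.9 = 159.7 K.

160 K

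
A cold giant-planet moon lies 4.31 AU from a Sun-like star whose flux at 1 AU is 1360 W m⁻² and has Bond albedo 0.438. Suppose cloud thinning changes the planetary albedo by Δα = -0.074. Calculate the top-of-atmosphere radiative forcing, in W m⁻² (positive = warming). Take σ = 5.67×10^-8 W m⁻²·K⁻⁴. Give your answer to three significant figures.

Flux at the orbit: S = 1360/(4.31)² = 73.21 W m⁻².
ΔF = −(S/4)Δα = −(73.21/4)×(-0.074) = 1.354 W m⁻².

1.35 W m⁻²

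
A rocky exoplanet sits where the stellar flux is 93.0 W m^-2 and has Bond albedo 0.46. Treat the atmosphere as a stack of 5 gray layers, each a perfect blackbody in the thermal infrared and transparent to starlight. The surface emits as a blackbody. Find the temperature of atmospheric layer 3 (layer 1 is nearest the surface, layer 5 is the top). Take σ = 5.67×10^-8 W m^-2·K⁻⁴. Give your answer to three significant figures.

OLR = S(1−α)/4 = 12.56 W m^-2; the top layer radiates at T_e = 122.0 K.
Each opaque layer satisfies 2T_j⁴ = T_{j−1}⁴ + T_{j+1}⁴, giving T_k⁴ = (N+1−k)T_e⁴.
T_3 = (3)^(1/4)·122.0 = 160.5 K.

161 K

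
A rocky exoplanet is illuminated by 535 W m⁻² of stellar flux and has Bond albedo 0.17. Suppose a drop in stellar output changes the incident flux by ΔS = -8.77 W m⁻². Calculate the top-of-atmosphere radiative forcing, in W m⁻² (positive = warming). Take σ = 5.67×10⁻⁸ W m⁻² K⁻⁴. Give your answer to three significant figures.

ΔF = Δ[S(1−α)]/4 = (1−0.17)·-8.77/4 = -1.820 W m⁻².

-1.82 W m⁻²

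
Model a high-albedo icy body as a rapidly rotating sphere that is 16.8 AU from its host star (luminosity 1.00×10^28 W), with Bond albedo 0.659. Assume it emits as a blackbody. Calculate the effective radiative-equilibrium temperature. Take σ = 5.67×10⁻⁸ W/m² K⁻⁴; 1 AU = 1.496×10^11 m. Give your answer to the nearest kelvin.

117 K

Orbital distance: d = 16.8 AU = 2.513×10^12 m.
Flux at the orbit: S = L/(4πd²) = 1.00×10^28/(4π·(2.51×10^12)²) = 126.0 W/m².
Averaging over the sphere, the absorbed flux is S(1−α)/4 = 10.74 W/m².
Set σT⁴ = 10.74 → T = (10.74/σ)^(1/4) = 117.3 K.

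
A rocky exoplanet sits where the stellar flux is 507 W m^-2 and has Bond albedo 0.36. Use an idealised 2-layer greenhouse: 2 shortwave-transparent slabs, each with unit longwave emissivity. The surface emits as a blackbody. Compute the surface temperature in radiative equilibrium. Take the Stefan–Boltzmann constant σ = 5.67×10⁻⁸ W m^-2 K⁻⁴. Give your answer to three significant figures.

OLR = S(1−α)/4 = 81.12 W m^-2; the top layer radiates at T_e = 194.5 K.
Layer-by-layer balance gives σT_s⁴ = (N+1)σT_e⁴, so T_s = 3^¼·194.5 = 256.0 K.

256 K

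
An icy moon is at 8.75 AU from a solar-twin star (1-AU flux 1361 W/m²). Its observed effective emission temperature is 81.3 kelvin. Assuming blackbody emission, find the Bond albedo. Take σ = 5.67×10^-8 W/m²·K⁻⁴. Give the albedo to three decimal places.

0.443

Irradiance scales as 1/d², so S = 1361 W/m² × (1/8.75)² = 17.78 W/m².
From σT⁴ = S(1−α)/4 we invert for α: 1−α = 4σT⁴/S.
σT⁴ = 2.477 W/m², so 4σT⁴ = 9.908 W/m².
Hence α = 1 − 9.908/17.78 = 0.4426.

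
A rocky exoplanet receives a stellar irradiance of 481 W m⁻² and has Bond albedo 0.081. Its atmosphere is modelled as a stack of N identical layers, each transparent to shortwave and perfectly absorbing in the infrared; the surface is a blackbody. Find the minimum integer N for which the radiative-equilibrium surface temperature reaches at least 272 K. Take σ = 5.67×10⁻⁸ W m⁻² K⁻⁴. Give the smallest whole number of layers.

2

Top-of-atmosphere balance: σT_e⁴ = S(1−α)/4 = 110.5 W m⁻² → T_e = 210.1 K.
Since T_s⁴ = (N+1)T_e⁴, we need N ≥ (T_s/T_e)⁴ − 1 = 1.808.
Rounding up, N = 2.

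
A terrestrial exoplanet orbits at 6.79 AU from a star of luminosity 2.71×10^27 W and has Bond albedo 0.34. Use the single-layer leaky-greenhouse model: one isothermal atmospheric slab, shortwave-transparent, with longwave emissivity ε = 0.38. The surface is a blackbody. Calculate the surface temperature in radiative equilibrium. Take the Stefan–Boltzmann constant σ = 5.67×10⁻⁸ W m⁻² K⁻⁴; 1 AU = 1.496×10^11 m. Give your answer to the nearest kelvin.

166 K

d = 6.79 × 1.496×10^11 m = 1.016×10^12 m.
S = L/(4πd²) = 209.0 W m⁻².
The planet radiates to space at T_e = [S(1−α)/(4σ)]^(1/4) = 157.0 K.
Surface balance with a leaky layer gives σT_s⁴ = σT_e⁴·2/(2−ε), so T_s = T_e·[2/(2−0.38)]^(1/4) = 165.5 K.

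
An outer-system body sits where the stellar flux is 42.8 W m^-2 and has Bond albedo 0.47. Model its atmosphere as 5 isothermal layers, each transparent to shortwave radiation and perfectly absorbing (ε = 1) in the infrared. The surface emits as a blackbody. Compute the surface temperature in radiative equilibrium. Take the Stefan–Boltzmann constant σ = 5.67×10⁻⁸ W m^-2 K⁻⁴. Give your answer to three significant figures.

157 kelvin

OLR = S(1−α)/4 = 5.671 W m^-2; the top layer radiates at T_e = 100.0 K.
With N = 5 opaque layers, T_s = (N+1)^(1/4)·T_e = 6^(1/4)·100.0 = 156.5 K.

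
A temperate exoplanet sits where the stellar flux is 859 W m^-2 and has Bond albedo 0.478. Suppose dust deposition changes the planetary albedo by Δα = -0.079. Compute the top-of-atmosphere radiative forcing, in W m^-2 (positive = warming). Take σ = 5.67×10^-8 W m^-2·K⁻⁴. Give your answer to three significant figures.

17.0 W m^-2

TOA radiative forcing: ΔF = −S·Δα/4 = −859.0·(-0.079)/4 = 16.97 W m^-2.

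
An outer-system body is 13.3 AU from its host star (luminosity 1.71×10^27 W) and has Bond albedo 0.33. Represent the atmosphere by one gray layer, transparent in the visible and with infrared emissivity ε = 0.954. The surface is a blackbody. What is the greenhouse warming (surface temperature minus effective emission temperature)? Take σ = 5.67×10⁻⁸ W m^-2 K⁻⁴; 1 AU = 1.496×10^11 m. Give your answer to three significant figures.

17.7 kelvin

Orbital distance: d = 13.3 AU = 1.990×10^12 m.
S = L/(4πd²) = 34.37 W m^-2.
At the top of the atmosphere, σT_e⁴ = S(1−α)/4 = 5.758 W m^-2, giving T_e = 100.4 K.
For a single slab of emissivity ε, T_s⁴ = 2T_e⁴/(2−ε); thus T_s = 100.4·(1.912)^(1/4) = 118.0 K.
Greenhouse warming: T_s − T_e = 17.66 K.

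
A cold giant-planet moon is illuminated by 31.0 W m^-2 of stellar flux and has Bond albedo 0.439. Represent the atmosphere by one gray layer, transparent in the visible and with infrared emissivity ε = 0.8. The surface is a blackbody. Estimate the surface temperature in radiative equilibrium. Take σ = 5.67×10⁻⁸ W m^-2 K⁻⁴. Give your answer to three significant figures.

106 kelvin

At the top of the atmosphere, σT_e⁴ = S(1−α)/4 = 4.348 W m^-2, giving T_e = 93.58 K.
The surface balance (absorbed SW + ε·downward IR = σT_s⁴) with T_a⁴ = T_s⁴/2 reduces to T_s = T_e·[2/(2−ε)]^¼ = 106.3 K.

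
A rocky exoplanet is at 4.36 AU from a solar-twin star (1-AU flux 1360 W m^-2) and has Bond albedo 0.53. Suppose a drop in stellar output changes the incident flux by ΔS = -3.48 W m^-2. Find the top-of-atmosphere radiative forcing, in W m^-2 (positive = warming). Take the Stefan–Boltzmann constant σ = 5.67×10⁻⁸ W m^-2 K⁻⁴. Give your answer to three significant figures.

Flux at the orbit: S = 1360/(4.36)² = 71.54 W m^-2.
Only a fraction (1−α) is absorbed and it's spread over 4πR², so ΔF = (1−α)ΔS/4 = -0.4089 W m^-2.

-0.409 W m^-2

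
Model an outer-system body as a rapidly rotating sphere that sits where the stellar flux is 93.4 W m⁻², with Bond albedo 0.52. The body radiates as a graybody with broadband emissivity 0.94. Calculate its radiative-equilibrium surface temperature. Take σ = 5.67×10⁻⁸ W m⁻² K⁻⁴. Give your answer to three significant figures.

Averaging over the sphere, the absorbed flux is S(1−α)/4 = 11.21 W m⁻².
Radiative balance εσT⁴ = 11.21 gives T = [11.21/(0.94·σ)]^(1/4) = 120.4 K.

120 K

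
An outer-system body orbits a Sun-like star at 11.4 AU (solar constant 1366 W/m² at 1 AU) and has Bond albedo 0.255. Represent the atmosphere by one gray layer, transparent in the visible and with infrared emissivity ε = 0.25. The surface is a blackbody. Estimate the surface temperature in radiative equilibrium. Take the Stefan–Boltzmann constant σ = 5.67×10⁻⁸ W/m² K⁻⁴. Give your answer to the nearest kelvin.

Flux at the orbit: S = 1366/(11.4)² = 10.51 W/m².
At the top of the atmosphere, σT_e⁴ = S(1−α)/4 = 1.958 W/m², giving T_e = 76.65 K.
The surface balance (absorbed SW + ε·downward IR = σT_s⁴) with T_a⁴ = T_s⁴/2 reduces to T_s = T_e·[2/(2−ε)]^¼ = 79.26 K.

79 kelvin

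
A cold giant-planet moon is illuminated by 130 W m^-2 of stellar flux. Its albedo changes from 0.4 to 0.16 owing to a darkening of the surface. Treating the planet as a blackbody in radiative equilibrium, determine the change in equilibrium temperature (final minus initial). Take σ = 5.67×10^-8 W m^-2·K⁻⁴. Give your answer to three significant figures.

Before: T₁ = [130.0·0.6/(4σ)]^(1/4) = 136.2 K.
After:  T₂ = [130.0·0.84/(4σ)]^(1/4) = 148.1 K.
Change: 148.1 − 136.2 = 11.95 K.

12.0 K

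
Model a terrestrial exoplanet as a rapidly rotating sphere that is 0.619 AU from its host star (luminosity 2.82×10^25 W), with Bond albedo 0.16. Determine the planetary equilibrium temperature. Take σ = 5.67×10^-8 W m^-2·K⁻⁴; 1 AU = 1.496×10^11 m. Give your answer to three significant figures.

Orbital distance: d = 0.619 AU = 9.260×10^10 m.
Flux at the orbit: S = L/(4πd²) = 2.82×10^25/(4π·(9.26×10^10)²) = 261.7 W m^-2.
Averaging over the sphere, the absorbed flux is S(1−α)/4 = 54.96 W m^-2.
Balancing against σT⁴: T = (54.96/5.67×10⁻⁸)^(1/4) = 176.4 K.

176 K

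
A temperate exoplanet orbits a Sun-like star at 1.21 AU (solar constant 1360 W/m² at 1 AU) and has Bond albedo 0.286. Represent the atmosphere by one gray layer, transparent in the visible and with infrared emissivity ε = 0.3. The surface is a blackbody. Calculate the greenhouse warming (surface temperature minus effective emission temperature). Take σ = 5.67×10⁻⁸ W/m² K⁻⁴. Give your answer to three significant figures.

Flux at the orbit: S = 1360/(1.21)² = 928.9 W/m².
Effective emission temperature (TOA balance): σT_e⁴ = S(1−α)/4 = 165.8 W/m² → T_e = 232.5 K.
The surface balance (absorbed SW + ε·downward IR = σT_s⁴) with T_a⁴ = T_s⁴/2 reduces to T_s = T_e·[2/(2−ε)]^¼ = 242.2 K.
T_s − T_e = 242.2 − 232.5 = 9.643 K.

9.64 K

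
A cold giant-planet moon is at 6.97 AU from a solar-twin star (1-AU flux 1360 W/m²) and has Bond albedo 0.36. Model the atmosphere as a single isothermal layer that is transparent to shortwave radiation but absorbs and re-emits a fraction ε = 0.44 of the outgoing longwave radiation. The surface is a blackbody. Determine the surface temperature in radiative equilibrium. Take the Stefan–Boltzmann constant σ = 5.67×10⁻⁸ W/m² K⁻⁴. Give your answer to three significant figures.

100 kelvin

Irradiance scales as 1/d², so S = 1360 W/m² × (1/6.97)² = 27.99 W/m².
Effective emission temperature (TOA balance): σT_e⁴ = S(1−α)/4 = 4.479 W/m² → T_e = 94.28 K.
Surface balance with a leaky layer gives σT_s⁴ = σT_e⁴·2/(2−ε), so T_s = T_e·[2/(2−0.44)]^(1/4) = 100.3 K.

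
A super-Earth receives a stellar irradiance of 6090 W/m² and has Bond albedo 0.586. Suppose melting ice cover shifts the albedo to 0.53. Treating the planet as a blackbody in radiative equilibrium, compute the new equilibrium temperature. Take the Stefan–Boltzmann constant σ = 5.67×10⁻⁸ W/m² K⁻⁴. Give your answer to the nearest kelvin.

With the new albedo, S(1−α₂)/4 = 715.6 W/m², so T₂ = 335.2 K.

335 K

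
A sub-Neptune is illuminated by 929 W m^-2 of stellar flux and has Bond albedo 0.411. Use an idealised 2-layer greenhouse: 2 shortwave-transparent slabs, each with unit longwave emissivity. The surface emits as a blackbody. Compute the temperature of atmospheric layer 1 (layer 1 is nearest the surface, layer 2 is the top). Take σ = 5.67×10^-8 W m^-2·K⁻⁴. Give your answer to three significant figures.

264 kelvin

Top-of-atmosphere balance: σT_e⁴ = S(1−α)/4 = 136.8 W m^-2 → T_e = 221.6 K.
Each opaque layer satisfies 2T_j⁴ = T_{j−1}⁴ + T_{j+1}⁴, giving T_k⁴ = (N+1−k)T_e⁴.
T_1 = (2)^(1/4)·221.6 = 263.6 K.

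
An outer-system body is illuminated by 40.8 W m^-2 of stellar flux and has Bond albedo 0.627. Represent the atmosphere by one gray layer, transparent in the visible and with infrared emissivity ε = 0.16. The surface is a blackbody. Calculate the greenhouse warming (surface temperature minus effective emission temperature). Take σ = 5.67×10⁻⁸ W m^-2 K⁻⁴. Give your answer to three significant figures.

Effective emission temperature (TOA balance): σT_e⁴ = S(1−α)/4 = 3.805 W m^-2 → T_e = 90.51 K.
Surface balance with a leaky layer gives σT_s⁴ = σT_e⁴·2/(2−ε), so T_s = T_e·[2/(2−0.16)]^(1/4) = 92.41 K.
The atmosphere warms the surface by 1.906 K.

1.91 kelvin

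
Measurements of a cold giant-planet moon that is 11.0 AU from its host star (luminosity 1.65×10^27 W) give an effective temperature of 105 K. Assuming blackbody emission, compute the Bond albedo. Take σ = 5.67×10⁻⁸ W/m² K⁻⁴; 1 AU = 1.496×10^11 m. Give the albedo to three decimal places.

d = 11.0 × 1.496×10^11 m = 1.646×10^12 m.
Spreading L over a sphere of radius d: S = 1.65×10^27/(4π·1.65×10^12²) = 48.49 W/m².
Energy balance: S(1−α)/4 = σT⁴, so 1−α = 4σT⁴/S.
4σT⁴ = 4·5.67×10⁻⁸·(105)⁴ = 27.57 W/m².
Hence α = 1 − 27.57/48.49 = 0.4314.

0.431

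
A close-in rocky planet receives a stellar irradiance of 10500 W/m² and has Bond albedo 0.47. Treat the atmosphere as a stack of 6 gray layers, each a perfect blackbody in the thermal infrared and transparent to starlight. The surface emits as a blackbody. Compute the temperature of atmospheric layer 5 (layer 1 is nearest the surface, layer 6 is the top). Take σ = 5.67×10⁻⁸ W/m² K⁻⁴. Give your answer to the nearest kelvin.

The effective emission temperature is T_e = [S(1−α)/(4σ)]^¼ = 395.8 K.
Each opaque layer satisfies 2T_j⁴ = T_{j−1}⁴ + T_{j+1}⁴, giving T_k⁴ = (N+1−k)T_e⁴.
With k = 5: T_5 = (6+1−5)^¼·395.8 K = 470.7 K.

471 K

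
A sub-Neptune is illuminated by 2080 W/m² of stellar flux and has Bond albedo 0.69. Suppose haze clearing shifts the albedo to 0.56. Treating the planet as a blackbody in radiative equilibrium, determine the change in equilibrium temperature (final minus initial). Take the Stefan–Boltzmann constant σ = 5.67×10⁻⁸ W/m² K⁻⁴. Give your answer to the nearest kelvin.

Initial: T₁ = [S(1−0.69)/(4σ)]^(1/4) = 230.9 K.
After:  T₂ = [2080·0.44/(4σ)]^(1/4) = 252.0 K.
ΔT = T₂ − T₁ = 21.13 K.

21 K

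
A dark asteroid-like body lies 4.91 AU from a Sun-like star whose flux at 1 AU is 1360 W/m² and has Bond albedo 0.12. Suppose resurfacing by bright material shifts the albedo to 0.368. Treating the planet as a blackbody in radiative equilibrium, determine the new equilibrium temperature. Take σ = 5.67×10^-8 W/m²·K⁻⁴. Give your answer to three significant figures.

112 K

By the inverse-square law, S = 1360/4.91² = 56.41 W/m².
New equilibrium: T₂ = [(1−0.368)·56.41/(4σ)]^(1/4) = 112.0 K.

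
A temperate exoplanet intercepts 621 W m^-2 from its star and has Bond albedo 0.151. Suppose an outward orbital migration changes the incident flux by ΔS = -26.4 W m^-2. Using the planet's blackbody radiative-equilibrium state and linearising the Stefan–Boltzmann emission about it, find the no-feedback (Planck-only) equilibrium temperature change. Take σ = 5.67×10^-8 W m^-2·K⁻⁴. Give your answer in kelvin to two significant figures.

The baseline emission temperature is T_e = 219.6 K.
TOA radiative forcing: ΔF = (1−α)ΔS/4 = 0.849·(-26.4)/4 = -5.603 W m^-2.
The Planck feedback parameter is 4σT_e³ = 2.401 W m^-2/K.
So ΔT₀ = -5.603/2.401 = -2.33 K.

-2.3 kelvin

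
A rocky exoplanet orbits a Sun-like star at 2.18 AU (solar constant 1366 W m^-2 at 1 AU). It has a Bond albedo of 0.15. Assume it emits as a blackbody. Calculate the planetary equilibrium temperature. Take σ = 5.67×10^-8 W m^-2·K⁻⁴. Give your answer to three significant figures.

Irradiance scales as 1/d², so S = 1366 W m^-2 × (1/2.18)² = 287.4 W m^-2.
Absorbed flux (global mean): S(1−α)/4 = 287.4·0.85/4 = 61.08 W m^-2.
Balancing against σT⁴: T = (61.08/5.67×10⁻⁸)^(1/4) = 181.2 K.

181 kelvin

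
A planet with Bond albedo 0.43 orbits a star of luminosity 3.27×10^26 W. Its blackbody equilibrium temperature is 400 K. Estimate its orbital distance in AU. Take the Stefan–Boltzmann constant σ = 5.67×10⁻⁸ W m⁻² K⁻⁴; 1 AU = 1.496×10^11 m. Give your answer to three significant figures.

Energy balance gives S = 4σT⁴/(1−α) = 10190 W m⁻².
From L = 4πd²S, d = √(3.27×10^26/(4π·10190)) = 5.054×10^10 m = 0.3379 AU.

0.338 AU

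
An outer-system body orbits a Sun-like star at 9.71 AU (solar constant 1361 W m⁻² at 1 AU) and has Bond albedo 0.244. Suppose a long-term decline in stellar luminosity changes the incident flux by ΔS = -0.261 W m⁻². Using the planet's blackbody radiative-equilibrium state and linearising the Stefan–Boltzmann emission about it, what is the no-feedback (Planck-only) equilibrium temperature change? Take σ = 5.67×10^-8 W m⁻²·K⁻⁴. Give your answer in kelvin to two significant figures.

Irradiance scales as 1/d², so S = 1361 W m⁻² × (1/9.71)² = 14.44 W m⁻².
Unperturbed T_e = [14.44·(1−0.244)/(4σ)]^¼ = 83.29 K.
ΔF = Δ[S(1−α)]/4 = (1−0.244)·-0.261/4 = -0.04933 W m⁻².
Linearising σT⁴ gives d(σT⁴)/dT = 4σT_e³ = 0.1310 W m⁻² per K.
So ΔT₀ = -0.04933/0.1310 = -0.376 K.

-0.38 K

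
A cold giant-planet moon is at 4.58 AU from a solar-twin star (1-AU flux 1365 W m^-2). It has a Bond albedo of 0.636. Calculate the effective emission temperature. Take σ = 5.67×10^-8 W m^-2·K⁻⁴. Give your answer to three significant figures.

101 K

Flux at the orbit: S = 1365/(4.58)² = 65.07 W m^-2.
The planet absorbs (1−α)S over its disc πR² and re-emits over 4πR², so the mean absorbed flux is (1−0.636)·65.07/4 = 5.922 W m^-2.
Balancing against σT⁴: T = (5.922/5.67×10⁻⁸)^(1/4) = 101.1 K.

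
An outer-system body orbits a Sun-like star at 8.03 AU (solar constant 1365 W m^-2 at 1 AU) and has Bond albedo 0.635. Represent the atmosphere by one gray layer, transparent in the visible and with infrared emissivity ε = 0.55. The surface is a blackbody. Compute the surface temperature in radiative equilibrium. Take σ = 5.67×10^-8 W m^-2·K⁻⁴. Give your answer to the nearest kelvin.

83 kelvin

Irradiance scales as 1/d², so S = 1365 W m^-2 × (1/8.03)² = 21.17 W m^-2.
At the top of the atmosphere, σT_e⁴ = S(1−α)/4 = 1.932 W m^-2, giving T_e = 76.40 K.
For a single slab of emissivity ε, T_s⁴ = 2T_e⁴/(2−ε); thus T_s = 76.40·(1.379)^(1/4) = 82.79 K.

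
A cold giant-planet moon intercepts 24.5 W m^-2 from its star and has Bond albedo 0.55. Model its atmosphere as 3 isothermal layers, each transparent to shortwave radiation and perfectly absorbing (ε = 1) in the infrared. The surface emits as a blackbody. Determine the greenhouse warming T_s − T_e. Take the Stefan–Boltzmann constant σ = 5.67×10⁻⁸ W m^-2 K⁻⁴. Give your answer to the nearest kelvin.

35 K

The effective emission temperature is T_e = [S(1−α)/(4σ)]^¼ = 83.50 K.
Surface: T_s = (4)^¼·T_e = 118.1 K.
Warming: T_s − T_e = 34.59 K.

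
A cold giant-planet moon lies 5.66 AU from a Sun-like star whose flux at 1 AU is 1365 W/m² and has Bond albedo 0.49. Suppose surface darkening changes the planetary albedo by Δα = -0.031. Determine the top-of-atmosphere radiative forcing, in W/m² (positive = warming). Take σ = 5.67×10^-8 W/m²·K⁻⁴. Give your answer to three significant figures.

Flux at the orbit: S = 1365/(5.66)² = 42.61 W/m².
TOA radiative forcing: ΔF = −S·Δα/4 = −42.61·(-0.031)/4 = 0.3302 W/m².

0.330 W/m²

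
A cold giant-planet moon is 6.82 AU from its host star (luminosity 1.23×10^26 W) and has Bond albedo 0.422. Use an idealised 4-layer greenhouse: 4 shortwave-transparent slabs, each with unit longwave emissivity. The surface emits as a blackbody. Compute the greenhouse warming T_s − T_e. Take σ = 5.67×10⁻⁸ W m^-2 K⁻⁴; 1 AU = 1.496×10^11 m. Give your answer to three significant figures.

Orbital distance: d = 6.82 AU = 1.020×10^12 m.
Spreading L over a sphere of radius d: S = 1.23×10^26/(4π·1.02×10^12²) = 9.403 W m^-2.
The effective emission temperature is T_e = [S(1−α)/(4σ)]^¼ = 69.97 K.
T_s = (N+1)^(1/4)·T_e = 104.6 K.
Warming: T_s − T_e = 34.66 K.

34.7 K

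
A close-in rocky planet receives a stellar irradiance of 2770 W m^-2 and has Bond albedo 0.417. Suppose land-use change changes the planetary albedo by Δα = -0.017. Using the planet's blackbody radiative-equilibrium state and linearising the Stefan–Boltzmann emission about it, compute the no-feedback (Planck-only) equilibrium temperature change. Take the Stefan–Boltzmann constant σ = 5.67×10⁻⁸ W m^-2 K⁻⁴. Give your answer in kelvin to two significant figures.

The baseline emission temperature is T_e = 290.5 K.
ΔF = −(S/4)Δα = −(2770/4)×(-0.017) = 11.77 W m^-2.
The Planck feedback parameter is 4σT_e³ = 5.559 W m^-2/K.
Hence the no-feedback warming is ΔF/(4σT_e³) = 2.12 K.

2.1 kelvin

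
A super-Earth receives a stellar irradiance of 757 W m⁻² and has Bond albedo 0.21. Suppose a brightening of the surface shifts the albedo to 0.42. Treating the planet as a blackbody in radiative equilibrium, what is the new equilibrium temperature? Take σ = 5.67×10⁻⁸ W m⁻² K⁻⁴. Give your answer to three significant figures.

T₂ = [S(1−α₂)/(4σ)]^(1/4) = [757.0·0.58/(4σ)]^(1/4) = 209.8 K.

210 K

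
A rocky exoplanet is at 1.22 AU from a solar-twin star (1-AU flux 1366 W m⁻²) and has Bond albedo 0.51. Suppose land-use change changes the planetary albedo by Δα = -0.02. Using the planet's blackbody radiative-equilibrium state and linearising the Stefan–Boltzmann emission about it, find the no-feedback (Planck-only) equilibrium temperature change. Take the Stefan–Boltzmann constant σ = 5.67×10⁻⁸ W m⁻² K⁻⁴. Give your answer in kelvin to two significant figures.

2.2 K

Flux at the orbit: S = 1366/(1.22)² = 917.8 W m⁻².
The baseline emission temperature is T_e = 211.0 K.
ΔF = −(S/4)Δα = −(917.8/4)×(-0.02) = 4.589 W m⁻².
The Planck feedback parameter is 4σT_e³ = 2.131 W m⁻²/K.
Hence the no-feedback warming is ΔF/(4σT_e³) = 2.15 K.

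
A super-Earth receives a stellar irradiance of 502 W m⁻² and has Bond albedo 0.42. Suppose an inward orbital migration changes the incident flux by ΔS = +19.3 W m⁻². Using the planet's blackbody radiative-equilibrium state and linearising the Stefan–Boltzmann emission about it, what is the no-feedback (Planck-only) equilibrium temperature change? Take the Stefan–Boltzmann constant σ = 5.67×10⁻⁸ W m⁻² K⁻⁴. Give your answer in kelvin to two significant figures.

The baseline emission temperature is T_e = 189.3 K.
ΔF = Δ[S(1−α)]/4 = (1−0.42)·+19.3/4 = 2.799 W m⁻².
The Planck feedback parameter is 4σT_e³ = 1.538 W m⁻²/K.
So ΔT₀ = 2.799/1.538 = 1.82 K.

1.8 K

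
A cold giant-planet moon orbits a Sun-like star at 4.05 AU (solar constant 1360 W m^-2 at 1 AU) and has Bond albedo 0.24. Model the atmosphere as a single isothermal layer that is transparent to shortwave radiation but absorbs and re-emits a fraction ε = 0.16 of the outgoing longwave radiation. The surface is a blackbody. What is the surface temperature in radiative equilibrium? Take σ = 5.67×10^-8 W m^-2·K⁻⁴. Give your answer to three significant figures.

Flux at the orbit: S = 1360/(4.05)² = 82.91 W m^-2.
At the top of the atmosphere, σT_e⁴ = S(1−α)/4 = 15.75 W m^-2, giving T_e = 129.1 K.
The surface balance (absorbed SW + ε·downward IR = σT_s⁴) with T_a⁴ = T_s⁴/2 reduces to T_s = T_e·[2/(2−ε)]^¼ = 131.8 K.

132 kelvin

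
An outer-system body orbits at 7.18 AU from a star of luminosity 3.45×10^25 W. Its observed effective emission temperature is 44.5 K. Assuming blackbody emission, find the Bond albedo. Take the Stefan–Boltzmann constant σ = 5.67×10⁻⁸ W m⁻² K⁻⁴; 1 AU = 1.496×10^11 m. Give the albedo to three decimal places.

d = 7.18 × 1.496×10^11 m = 1.074×10^12 m.
Flux at the orbit: S = L/(4πd²) = 3.45×10^25/(4π·(1.07×10^12)²) = 2.380 W m⁻².
Energy balance: S(1−α)/4 = σT⁴, so 1−α = 4σT⁴/S.
4σT⁴ = 4·5.67×10⁻⁸·(44.5)⁴ = 0.8894 W m⁻².
Hence α = 1 − 0.8894/2.380 = 0.6262.

0.626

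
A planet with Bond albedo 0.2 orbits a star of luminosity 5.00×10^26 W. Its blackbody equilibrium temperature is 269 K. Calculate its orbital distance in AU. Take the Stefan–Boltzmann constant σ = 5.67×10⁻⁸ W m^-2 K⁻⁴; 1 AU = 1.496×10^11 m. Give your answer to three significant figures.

1.09 AU

Energy balance gives S = 4σT⁴/(1−α) = 1484 W m^-2.
S = L/(4πd²) → d = √(L/4πS) = √(5.00×10^26/(4π·1484)) = 1.637×10^11 m = 1.094 AU.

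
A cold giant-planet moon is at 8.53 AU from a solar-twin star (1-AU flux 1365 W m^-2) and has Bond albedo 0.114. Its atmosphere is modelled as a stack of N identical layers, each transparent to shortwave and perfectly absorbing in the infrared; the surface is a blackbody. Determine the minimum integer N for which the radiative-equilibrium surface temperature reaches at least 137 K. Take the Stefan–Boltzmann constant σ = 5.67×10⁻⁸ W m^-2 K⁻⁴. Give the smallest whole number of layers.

Irradiance scales as 1/d², so S = 1365 W m^-2 × (1/8.53)² = 18.76 W m^-2.
The effective emission temperature is T_e = [S(1−α)/(4σ)]^¼ = 92.52 K.
Since T_s⁴ = (N+1)T_e⁴, we need N ≥ (T_s/T_e)⁴ − 1 = 3.807.
The minimum whole number is N = 4.

4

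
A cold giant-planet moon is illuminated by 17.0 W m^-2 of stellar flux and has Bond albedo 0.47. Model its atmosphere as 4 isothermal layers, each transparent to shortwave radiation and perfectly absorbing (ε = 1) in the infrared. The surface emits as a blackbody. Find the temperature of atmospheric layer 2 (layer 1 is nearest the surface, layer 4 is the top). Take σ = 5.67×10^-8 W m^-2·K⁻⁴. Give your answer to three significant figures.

OLR = S(1−α)/4 = 2.252 W m^-2; the top layer radiates at T_e = 79.39 K.
Each opaque layer satisfies 2T_j⁴ = T_{j−1}⁴ + T_{j+1}⁴, giving T_k⁴ = (N+1−k)T_e⁴.
T_2 = (3)^(1/4)·79.39 = 104.5 K.

104 kelvin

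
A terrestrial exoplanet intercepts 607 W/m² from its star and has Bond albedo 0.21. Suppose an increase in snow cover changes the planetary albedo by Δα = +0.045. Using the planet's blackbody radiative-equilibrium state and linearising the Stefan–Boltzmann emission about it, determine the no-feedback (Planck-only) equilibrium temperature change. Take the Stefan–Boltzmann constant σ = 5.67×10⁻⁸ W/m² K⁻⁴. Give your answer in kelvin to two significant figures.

-3.1 K

Reference equilibrium: T_e = [S(1−α)/(4σ)]^(1/4) = 214.4 K.
The change in absorbed flux is Δ[S(1−α)/4] = −SΔα/4 = -6.829 W/m².
Linearising σT⁴ gives d(σT⁴)/dT = 4σT_e³ = 2.236 W/m² per K.
So ΔT₀ = -6.829/2.236 = -3.05 K.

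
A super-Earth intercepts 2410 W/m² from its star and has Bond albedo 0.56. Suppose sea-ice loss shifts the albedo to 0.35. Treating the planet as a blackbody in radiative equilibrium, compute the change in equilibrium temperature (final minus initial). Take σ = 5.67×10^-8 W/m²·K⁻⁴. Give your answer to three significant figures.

Initial: T₁ = [S(1−0.56)/(4σ)]^(1/4) = 261.5 K.
With α = 0.35, T₂ = 288.3 K.
ΔT = T₂ − T₁ = 26.79 K.

26.8 K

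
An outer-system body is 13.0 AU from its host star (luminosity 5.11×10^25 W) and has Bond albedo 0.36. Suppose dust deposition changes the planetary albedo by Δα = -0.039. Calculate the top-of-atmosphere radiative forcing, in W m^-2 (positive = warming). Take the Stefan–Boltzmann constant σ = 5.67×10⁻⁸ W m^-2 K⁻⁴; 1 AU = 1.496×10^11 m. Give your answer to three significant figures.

d = 13.0 × 1.496×10^11 m = 1.945×10^12 m.
Flux at the orbit: S = L/(4πd²) = 5.11×10^25/(4π·(1.94×10^12)²) = 1.075 W m^-2.
TOA radiative forcing: ΔF = −S·Δα/4 = −1.075·(-0.039)/4 = 0.01048 W m^-2.

0.0105 W m^-2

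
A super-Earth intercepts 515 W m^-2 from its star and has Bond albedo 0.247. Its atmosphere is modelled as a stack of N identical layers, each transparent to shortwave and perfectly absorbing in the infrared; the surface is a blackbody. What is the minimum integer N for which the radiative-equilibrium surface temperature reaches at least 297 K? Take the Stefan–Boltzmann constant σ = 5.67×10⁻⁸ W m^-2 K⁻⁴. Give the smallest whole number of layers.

4

OLR = S(1−α)/4 = 96.95 W m^-2; the top layer radiates at T_e = 203.3 K.
Need (N+1)T_e⁴ ≥ T_s⁴, i.e. N+1 ≥ (297/203.3)⁴ = 4.551.
Rounding up, N = 4.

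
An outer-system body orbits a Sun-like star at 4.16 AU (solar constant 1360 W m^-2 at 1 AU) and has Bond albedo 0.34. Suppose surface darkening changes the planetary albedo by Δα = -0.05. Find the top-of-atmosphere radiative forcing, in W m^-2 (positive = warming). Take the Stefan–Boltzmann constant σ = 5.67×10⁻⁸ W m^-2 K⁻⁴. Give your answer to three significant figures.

0.982 W m^-2

By the inverse-square law, S = 1360/4.16² = 78.59 W m^-2.
The change in absorbed flux is Δ[S(1−α)/4] = −SΔα/4 = 0.9823 W m^-2.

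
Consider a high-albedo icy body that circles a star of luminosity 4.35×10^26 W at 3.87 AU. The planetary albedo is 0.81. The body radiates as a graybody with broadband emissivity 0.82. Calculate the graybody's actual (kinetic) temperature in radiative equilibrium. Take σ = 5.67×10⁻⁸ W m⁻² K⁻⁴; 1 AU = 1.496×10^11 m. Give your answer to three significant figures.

d = 3.87 × 1.496×10^11 m = 5.790×10^11 m.
S = L/(4πd²) = 103.3 W m⁻².
The planet absorbs (1−α)S over its disc πR² and re-emits over 4πR², so the mean absorbed flux is (1−0.81)·103.3/4 = 4.906 W m⁻².
Equating to εσT⁴ with ε = 0.82: T = (4.906/0.82σ)^(1/4) = 101.3 K.

101 K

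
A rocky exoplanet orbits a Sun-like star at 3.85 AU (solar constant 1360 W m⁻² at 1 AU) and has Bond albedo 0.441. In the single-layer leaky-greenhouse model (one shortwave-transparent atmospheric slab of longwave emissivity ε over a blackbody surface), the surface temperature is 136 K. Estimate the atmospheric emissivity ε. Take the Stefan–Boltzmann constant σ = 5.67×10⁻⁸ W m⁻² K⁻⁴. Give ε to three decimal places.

Flux at the orbit: S = 1360/(3.85)² = 91.75 W m⁻².
TOA balance gives T_e = 122.6 K.
Inverting T_s⁴ = 2T_e⁴/(2−ε): (T_e/T_s)⁴ = 0.6610, so ε = 2(1 − 0.6610) = 0.6779.

0.678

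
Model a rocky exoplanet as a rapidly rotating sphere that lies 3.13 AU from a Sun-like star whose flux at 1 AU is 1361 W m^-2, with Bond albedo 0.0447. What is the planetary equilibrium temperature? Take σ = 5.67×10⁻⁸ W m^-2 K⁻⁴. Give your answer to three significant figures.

By the inverse-square law, S = 1361/3.13² = 138.9 W m^-2.
The planet absorbs (1−α)S over its disc πR² and re-emits over 4πR², so the mean absorbed flux is (1−0.0447)·138.9/4 = 33.18 W m^-2.
Balancing against σT⁴: T = (33.18/5.67×10⁻⁸)^(1/4) = 155.5 K.

156 kelvin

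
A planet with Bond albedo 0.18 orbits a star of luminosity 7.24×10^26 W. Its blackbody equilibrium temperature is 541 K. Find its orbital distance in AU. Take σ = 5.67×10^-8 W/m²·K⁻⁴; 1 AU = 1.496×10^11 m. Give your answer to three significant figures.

0.330 AU

Energy balance gives S = 4σT⁴/(1−α) = 23690 W/m².
From L = 4πd²S, d = √(7.24×10^26/(4π·23690)) = 4.931×10^10 m = 0.3296 AU.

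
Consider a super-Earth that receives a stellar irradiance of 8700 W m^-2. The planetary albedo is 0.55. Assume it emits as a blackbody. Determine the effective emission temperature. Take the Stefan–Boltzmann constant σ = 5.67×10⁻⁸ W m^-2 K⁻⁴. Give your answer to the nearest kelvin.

362 K

The planet absorbs (1−α)S over its disc πR² and re-emits over 4πR², so the mean absorbed flux is (1−0.55)·8700/4 = 978.7 W m^-2.
In equilibrium σT⁴ equals this, so T = 362.5 K.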